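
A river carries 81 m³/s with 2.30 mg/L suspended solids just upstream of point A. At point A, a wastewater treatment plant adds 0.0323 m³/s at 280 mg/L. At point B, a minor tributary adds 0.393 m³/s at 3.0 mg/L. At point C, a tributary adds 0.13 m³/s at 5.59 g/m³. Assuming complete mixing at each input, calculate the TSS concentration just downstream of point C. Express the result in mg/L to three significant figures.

2.42 mg/L

After input A: C = (81·2.3 + 0.0323·280) / 81.03 = 2.411 mg/L.
After input B: C = (81.03·2.411 + 0.393·3) / 81.43 = 2.414 mg/L.
After input C: C = (81.43·2.414 + 0.13·5.59) / 81.56 = 2.419 mg/L.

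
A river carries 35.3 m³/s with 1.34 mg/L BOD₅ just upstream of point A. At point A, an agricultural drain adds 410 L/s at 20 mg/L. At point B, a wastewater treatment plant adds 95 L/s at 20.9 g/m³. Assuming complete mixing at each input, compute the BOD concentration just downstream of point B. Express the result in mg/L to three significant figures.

1.61 mg/L

410 L/s = 0.41 m³/s.
After input A: C = (35.3·1.34 + 0.41·20) / 35.71 = 1.554 mg/L.
95 L/s = 0.095 m³/s.
After input B: C = (35.71·1.554 + 0.095·20.9) / 35.8 = 1.606 mg/L.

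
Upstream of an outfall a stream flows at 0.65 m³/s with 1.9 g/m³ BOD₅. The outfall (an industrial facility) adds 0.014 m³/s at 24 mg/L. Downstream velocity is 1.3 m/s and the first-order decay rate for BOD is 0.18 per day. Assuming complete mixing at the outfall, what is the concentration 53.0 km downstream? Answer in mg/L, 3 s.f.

After complete mixing, C₀ = (0.014·24 + 0.65·1.9) / 0.664 = 2.366 mg/L.
Travel time t = 5.3e+04 m / 1.3 m/s = 4.077e+04 s = 0.4719 d.
C = 2.366·exp(−0.18·0.4719) = 2.366·0.9186 = 2.173 mg/L.

2.17 mg/L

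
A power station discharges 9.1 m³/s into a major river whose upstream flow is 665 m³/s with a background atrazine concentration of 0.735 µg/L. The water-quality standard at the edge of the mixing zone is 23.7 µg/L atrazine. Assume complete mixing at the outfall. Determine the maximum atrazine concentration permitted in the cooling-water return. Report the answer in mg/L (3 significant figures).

0.735 µg/L = 0.000735 mg/L.
23.7 µg/L = 0.0237 mg/L.
Mass balance: 0.0237·674.1 = 9.1·Cₑ + 665·0.000735.
Cₑ = (15.98 − 0.4888) / 9.1 = 1.702 mg/L.

1.70 mg/L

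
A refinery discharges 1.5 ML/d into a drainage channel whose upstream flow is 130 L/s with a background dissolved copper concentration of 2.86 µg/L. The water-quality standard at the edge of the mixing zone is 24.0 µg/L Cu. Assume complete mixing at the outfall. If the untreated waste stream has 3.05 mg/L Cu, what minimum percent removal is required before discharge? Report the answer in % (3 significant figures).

94.0 %

1.5 ML/d = 0.01736 m³/s.
130 L/s = 0.13 m³/s.
2.86 µg/L = 0.00286 mg/L.
24.0 µg/L = 0.024 mg/L.
Mass balance: 0.024·0.1474 = 0.01736·Cₑ + 0.13·0.00286.
Cₑ = (0.003537 − 0.0003718) / 0.01736 = 0.1823 mg/L.
Required removal = 1 − 0.1823/3.05 = 94.02 %.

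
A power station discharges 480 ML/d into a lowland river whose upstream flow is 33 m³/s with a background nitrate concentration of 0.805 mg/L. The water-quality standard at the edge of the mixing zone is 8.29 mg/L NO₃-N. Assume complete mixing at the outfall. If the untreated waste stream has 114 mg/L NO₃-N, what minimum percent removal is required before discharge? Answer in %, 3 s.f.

53.7 %

480 ML/d = 5.556 m³/s.
Mass balance: 8.29·38.56 = 5.556·Cₑ + 33·0.805.
Cₑ = (319.6 − 26.57) / 5.556 = 52.75 mg/L.
Required removal = 1 − 52.75/114 = 53.73 %.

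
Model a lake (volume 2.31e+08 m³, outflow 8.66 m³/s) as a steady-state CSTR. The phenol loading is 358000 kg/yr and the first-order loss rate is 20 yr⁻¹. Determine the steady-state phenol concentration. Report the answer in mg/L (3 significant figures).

Outflow Q = 8.66 m³/s × 3.156e+07 s/yr = 2.733e+08 m³/yr.
Steady-state CSTR mass balance: W = Q·C + k·V·C, so C = W/(Q + kV).
Q + kV = 2.733e+08 + 20·2.31e+08 = 4.893e+09 m³/yr.
C = 358000/4.893e+09 = 7.316e-05 kg/m³ = 0.07316 mg/L.

0.0732 mg/L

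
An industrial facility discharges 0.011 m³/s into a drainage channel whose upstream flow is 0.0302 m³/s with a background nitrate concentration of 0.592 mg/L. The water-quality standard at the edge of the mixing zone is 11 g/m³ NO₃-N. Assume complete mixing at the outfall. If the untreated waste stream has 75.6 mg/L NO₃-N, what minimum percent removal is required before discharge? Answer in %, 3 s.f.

Mass balance: 11·0.0412 = 0.011·Cₑ + 0.0302·0.592.
Cₑ = (0.4532 − 0.01788) / 0.011 = 39.57 mg/L.
Required removal = 1 − 39.57/75.6 = 47.65 %.

47.7 %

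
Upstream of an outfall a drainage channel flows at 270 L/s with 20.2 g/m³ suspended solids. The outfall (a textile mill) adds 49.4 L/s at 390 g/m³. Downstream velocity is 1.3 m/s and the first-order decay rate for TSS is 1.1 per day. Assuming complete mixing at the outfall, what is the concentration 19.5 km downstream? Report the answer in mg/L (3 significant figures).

63.9 mg/L

49.4 L/s = 0.0494 m³/s.
270 L/s = 0.27 m³/s.
After complete mixing, C₀ = (0.0494·390 + 0.27·20.2) / 0.3194 = 77.4 mg/L.
Travel time t = 1.95e+04 m / 1.3 m/s = 1.5e+04 s = 0.1736 d.
C = 77.4·exp(−1.1·0.1736) = 77.4·0.8262 = 63.94 mg/L.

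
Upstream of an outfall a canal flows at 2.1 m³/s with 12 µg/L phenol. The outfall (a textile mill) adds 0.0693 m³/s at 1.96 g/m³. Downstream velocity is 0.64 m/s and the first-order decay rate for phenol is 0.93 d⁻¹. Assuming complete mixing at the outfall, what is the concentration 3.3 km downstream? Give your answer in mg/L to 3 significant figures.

0.0702 mg/L

12 µg/L = 0.012 mg/L.
After complete mixing, C₀ = (0.0693·1.96 + 2.1·0.012) / 2.169 = 0.07423 mg/L.
Travel time t = 3300 m / 0.64 m/s = 5156 s = 0.05968 d.
C = 0.07423·exp(−0.93·0.05968) = 0.07423·0.946 = 0.07022 mg/L.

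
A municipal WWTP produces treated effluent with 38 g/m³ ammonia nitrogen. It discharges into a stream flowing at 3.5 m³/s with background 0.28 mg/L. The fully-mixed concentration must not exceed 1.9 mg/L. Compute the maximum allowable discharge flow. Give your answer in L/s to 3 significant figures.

Mass balance at complete mixing: C_std·(Q_w + Q_r) = Q_w·C_e + Q_r·C_b.
Rearranging, Q_w = Q_r·(C_std − C_b)/(C_e − C_std) = 3.5·(1.9 − 0.28) / (38 − 1.9) = 0.1571 m³/s.
= 157.1 L/s.

157 L/s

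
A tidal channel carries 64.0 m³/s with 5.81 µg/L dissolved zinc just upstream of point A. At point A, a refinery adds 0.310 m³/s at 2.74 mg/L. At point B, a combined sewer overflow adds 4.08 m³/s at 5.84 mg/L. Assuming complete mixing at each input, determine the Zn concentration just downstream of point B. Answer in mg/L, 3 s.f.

5.81 µg/L = 0.00581 mg/L.
After input A: C = (64·0.00581 + 0.31·2.74) / 64.31 = 0.01899 mg/L.
After input B: C = (64.31·0.01899 + 4.08·5.84) / 68.39 = 0.3663 mg/L.

0.366 mg/L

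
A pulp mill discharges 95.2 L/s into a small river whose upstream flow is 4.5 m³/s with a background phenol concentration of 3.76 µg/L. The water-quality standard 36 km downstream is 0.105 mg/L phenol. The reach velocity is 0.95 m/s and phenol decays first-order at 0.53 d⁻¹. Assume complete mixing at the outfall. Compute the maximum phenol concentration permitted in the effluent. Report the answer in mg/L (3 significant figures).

6.22 mg/L

95.2 L/s = 0.0952 m³/s.
3.76 µg/L = 0.00376 mg/L.
Travel time to the compliance point: t = 3.6e+04/0.95 = 3.789e+04 s = 0.4386 d; decay factor exp(−0.53·0.4386) = 0.7926.
So the concentration just after mixing may be at most 0.105/0.7926 = 0.1325 mg/L.
Mass balance: 0.1325·4.595 = 0.0952·Cₑ + 4.5·0.00376.
Cₑ = (0.6088 − 0.01692) / 0.0952 = 6.217 mg/L.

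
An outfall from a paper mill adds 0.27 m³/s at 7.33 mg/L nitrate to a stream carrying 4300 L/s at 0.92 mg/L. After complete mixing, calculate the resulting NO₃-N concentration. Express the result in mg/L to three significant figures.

4300 L/s = 4.3 m³/s.
By mass balance at complete mixing, C = (0.27·7.33 + 4.3·0.92) / (0.27 + 4.3) = 5.935/4.57 = 1.299 mg/L.

1.30 mg/L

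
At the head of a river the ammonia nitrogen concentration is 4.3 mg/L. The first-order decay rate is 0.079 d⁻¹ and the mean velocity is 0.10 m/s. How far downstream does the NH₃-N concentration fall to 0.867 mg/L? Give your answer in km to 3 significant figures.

175 km

From C = C₀·e^(−kt), t = ln(C₀/C)/k = ln(4.3/0.867)/0.079 = 1.601/0.079 = 20.27 d.
Distance = v·t = 0.10 m/s × 1.751e+06 s = 1.751e+05 m = 175.1 km.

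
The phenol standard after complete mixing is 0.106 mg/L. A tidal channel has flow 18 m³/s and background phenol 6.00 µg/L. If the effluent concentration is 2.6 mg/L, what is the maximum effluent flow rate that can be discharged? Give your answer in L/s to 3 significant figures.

722 L/s

6.00 µg/L = 0.006 mg/L.
Mass balance at complete mixing: C_std·(Q_w + Q_r) = Q_w·C_e + Q_r·C_b.
Rearranging, Q_w = Q_r·(C_std − C_b)/(C_e − C_std) = 18·(0.106 − 0.006) / (2.6 − 0.106) = 0.7217 m³/s.
= 721.7 L/s.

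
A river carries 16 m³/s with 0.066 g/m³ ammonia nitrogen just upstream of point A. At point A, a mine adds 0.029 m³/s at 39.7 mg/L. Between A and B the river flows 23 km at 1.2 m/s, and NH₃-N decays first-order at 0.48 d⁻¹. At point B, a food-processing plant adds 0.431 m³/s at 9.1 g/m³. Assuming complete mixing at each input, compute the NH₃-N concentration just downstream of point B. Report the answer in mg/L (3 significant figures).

0.359 mg/L

After input A: C = (16·0.066 + 0.029·39.7) / 16.03 = 0.1377 mg/L.
Over the 23 km reach to input B (t = 1.917e+04 s = 0.2218 d), decay gives C = 0.1377·exp(−0.48·0.2218) = 0.1238 mg/L.
After input B: C = (16.03·0.1238 + 0.431·9.1) / 16.46 = 0.3588 mg/L.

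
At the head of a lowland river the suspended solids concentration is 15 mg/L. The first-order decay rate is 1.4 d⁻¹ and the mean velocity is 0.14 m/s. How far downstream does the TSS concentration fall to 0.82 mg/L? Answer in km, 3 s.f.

25.1 km

From C = C₀·e^(−kt), t = ln(C₀/C)/k = ln(15/0.82)/1.4 = 2.907/1.4 = 2.076 d.
Distance = v·t = 0.14 m/s × 1.794e+05 s = 2.511e+04 m = 25.11 km.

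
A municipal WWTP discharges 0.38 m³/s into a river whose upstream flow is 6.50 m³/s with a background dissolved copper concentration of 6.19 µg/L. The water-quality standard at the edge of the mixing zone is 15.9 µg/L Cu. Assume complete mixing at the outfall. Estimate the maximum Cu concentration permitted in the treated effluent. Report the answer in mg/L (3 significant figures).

0.182 mg/L

6.19 µg/L = 0.00619 mg/L.
15.9 µg/L = 0.0159 mg/L.
Mass balance: 0.0159·6.88 = 0.38·Cₑ + 6.5·0.00619.
Cₑ = (0.1094 − 0.04023) / 0.38 = 0.182 mg/L.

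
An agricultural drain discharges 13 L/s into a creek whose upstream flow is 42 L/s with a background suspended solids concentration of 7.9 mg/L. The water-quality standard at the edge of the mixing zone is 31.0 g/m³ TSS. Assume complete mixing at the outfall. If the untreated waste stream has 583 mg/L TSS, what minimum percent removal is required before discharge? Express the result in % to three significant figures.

81.9 %

13 L/s = 0.013 m³/s.
42 L/s = 0.042 m³/s.
Mass balance: 31·0.055 = 0.013·Cₑ + 0.042·7.9.
Cₑ = (1.705 − 0.3318) / 0.013 = 105.6 mg/L.
Required removal = 1 − 105.6/583 = 81.88 %.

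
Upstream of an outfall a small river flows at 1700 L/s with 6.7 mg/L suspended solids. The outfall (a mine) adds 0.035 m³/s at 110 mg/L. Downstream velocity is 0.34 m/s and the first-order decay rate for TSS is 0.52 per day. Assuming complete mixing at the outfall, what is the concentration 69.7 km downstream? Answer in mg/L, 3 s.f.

2.56 mg/L

1700 L/s = 1.7 m³/s.
After complete mixing, C₀ = (0.035·110 + 1.7·6.7) / 1.735 = 8.784 mg/L.
Travel time t = 6.97e+04 m / 0.34 m/s = 2.05e+05 s = 2.373 d.
C = 8.784·exp(−0.52·2.373) = 8.784·0.2912 = 2.558 mg/L.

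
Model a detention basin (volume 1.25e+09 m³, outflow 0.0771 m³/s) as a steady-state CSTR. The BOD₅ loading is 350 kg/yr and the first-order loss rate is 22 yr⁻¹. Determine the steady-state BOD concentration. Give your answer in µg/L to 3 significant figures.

0.0127 µg/L

Outflow Q = 0.0771 m³/s × 3.156e+07 s/yr = 2.433e+06 m³/yr.
Steady-state CSTR mass balance: W = Q·C + k·V·C, so C = W/(Q + kV).
Q + kV = 2.433e+06 + 22·1.25e+09 = 2.75e+10 m³/yr.
C = 350/2.75e+10 = 1.273e-08 kg/m³ = 1.273e-05 mg/L = 0.01273 µg/L.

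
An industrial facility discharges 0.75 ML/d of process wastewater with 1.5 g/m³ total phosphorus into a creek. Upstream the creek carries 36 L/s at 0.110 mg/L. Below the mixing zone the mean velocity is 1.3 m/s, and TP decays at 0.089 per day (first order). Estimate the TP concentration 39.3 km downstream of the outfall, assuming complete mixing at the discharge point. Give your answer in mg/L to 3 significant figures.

0.75 ML/d = 0.008681 m³/s.
36 L/s = 0.036 m³/s.
After complete mixing, C₀ = (0.008681·1.5 + 0.036·0.11) / 0.04468 = 0.38 mg/L.
Travel time t = 3.93e+04 m / 1.3 m/s = 3.023e+04 s = 0.3499 d.
C = 0.38·exp(−0.089·0.3499) = 0.38·0.9693 = 0.3684 mg/L.

0.368 mg/L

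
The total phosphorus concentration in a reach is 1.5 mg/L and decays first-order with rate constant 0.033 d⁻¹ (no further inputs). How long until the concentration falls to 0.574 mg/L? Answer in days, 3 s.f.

29.1 d

t = ln(C₀/C)/k = ln(1.5/0.574)/0.033 = 0.9606/0.033 = 29.11 d.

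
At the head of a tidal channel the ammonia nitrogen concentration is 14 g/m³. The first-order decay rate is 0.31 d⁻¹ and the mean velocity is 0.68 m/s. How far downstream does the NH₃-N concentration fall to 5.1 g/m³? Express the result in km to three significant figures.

From C = C₀·e^(−kt), t = ln(C₀/C)/k = ln(14/5.1)/0.31 = 1.01/0.31 = 3.257 d.
Distance = v·t = 0.68 m/s × 2.814e+05 s = 1.914e+05 m = 191.4 km.

191 km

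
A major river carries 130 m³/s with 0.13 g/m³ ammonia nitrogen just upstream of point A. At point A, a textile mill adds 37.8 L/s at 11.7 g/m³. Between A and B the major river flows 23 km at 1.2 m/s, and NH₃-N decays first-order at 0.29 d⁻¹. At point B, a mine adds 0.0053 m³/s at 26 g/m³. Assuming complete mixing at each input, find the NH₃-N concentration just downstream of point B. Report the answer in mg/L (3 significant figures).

37.8 L/s = 0.0378 m³/s.
After input A: C = (130·0.13 + 0.0378·11.7) / 130 = 0.1334 mg/L.
Over the 23 km reach to input B (t = 1.917e+04 s = 0.2218 d), decay gives C = 0.1334·exp(−0.29·0.2218) = 0.1251 mg/L.
After input B: C = (130·0.1251 + 0.0053·26) / 130 = 0.1261 mg/L.

0.126 mg/L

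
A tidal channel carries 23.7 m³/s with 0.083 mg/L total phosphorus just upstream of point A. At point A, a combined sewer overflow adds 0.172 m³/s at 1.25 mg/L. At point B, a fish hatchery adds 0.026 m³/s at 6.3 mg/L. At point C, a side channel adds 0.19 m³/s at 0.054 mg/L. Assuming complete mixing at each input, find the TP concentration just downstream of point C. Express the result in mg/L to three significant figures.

After input A: C = (23.7·0.083 + 0.172·1.25) / 23.87 = 0.09141 mg/L.
After input B: C = (23.87·0.09141 + 0.026·6.3) / 23.9 = 0.09816 mg/L.
After input C: C = (23.9·0.09816 + 0.19·0.054) / 24.09 = 0.09781 mg/L.

0.0978 mg/L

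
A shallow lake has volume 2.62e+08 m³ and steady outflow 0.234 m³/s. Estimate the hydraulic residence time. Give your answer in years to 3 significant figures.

35.5 yr

Q = 0.234 m³/s × 3.156e+07 s/yr = 7.384e+06 m³/yr.
Hydraulic residence time τ = V/Q = 2.62e+08/7.384e+06 = 35.48 yr.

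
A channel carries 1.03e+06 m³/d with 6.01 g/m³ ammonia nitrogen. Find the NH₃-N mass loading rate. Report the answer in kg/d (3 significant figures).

1.03e+06 m³/d = 11.92 m³/s.
Mass flux = Q·C = 11.92 m³/s × 6.01 g/m³ = 71.65 g/s.
= 71.65 g/s × 86.4 = 6190 kg/d.

6190 kg/d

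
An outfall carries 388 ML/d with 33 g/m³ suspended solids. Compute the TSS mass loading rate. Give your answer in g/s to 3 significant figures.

148 g/s

388 ML/d = 4.491 m³/s.
Mass flux = Q·C = 4.491 m³/s × 33 g/m³ = 148.2 g/s.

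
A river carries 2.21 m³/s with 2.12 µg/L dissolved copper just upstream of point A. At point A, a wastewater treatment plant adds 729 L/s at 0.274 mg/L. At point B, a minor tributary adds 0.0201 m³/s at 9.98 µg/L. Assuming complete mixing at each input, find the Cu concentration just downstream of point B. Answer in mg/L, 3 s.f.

2.12 µg/L = 0.00212 mg/L.
729 L/s = 0.729 m³/s.
After input A: C = (2.21·0.00212 + 0.729·0.274) / 2.939 = 0.06956 mg/L.
9.98 µg/L = 0.00998 mg/L.
After input B: C = (2.939·0.06956 + 0.0201·0.00998) / 2.959 = 0.06915 mg/L.

0.0692 mg/L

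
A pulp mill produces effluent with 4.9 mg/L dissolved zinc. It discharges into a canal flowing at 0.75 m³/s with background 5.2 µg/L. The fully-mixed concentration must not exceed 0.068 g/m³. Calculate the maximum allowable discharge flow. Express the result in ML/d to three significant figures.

5.2 µg/L = 0.0052 mg/L.
Mass balance at complete mixing: C_std·(Q_w + Q_r) = Q_w·C_e + Q_r·C_b.
Rearranging, Q_w = Q_r·(C_std − C_b)/(C_e − C_std) = 0.75·(0.068 − 0.0052) / (4.9 − 0.068) = 0.009748 m³/s.
= 0.8422 ML/d.

0.842 ML/d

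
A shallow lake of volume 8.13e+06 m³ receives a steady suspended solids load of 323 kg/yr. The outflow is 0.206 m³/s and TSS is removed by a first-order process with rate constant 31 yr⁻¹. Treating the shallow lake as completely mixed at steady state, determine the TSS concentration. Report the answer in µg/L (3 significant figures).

Outflow Q = 0.206 m³/s × 3.156e+07 s/yr = 6.501e+06 m³/yr.
Steady-state CSTR mass balance: W = Q·C + k·V·C, so C = W/(Q + kV).
Q + kV = 6.501e+06 + 31·8.13e+06 = 2.585e+08 m³/yr.
C = 323/2.585e+08 = 1.249e-06 kg/m³ = 0.001249 mg/L = 1.249 µg/L.

1.25 µg/L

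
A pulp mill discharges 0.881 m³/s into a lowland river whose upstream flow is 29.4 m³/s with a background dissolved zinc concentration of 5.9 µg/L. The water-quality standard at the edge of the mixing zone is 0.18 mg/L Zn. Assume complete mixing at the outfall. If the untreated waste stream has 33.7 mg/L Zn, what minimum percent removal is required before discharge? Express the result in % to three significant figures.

82.2 %

5.9 µg/L = 0.0059 mg/L.
Mass balance: 0.18·30.28 = 0.881·Cₑ + 29.4·0.0059.
Cₑ = (5.451 − 0.1735) / 0.881 = 5.99 mg/L.
Required removal = 1 − 5.99/33.7 = 82.23 %.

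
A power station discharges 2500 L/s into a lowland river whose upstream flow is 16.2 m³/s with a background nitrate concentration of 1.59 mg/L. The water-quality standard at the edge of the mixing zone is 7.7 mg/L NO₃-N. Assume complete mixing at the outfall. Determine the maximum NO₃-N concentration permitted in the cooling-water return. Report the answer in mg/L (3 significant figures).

2500 L/s = 2.5 m³/s.
Mass balance: 7.7·18.7 = 2.5·Cₑ + 16.2·1.59.
Cₑ = (144 − 25.76) / 2.5 = 47.29 mg/L.

47.3 mg/L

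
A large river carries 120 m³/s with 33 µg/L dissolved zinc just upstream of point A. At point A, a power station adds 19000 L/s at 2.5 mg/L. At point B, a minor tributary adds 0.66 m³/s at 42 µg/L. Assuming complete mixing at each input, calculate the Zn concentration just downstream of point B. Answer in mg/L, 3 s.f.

33 µg/L = 0.033 mg/L.
19000 L/s = 19 m³/s.
After input A: C = (120·0.033 + 19·2.5) / 139 = 0.3702 mg/L.
42 µg/L = 0.042 mg/L.
After input B: C = (139·0.3702 + 0.66·0.042) / 139.7 = 0.3687 mg/L.

0.369 mg/L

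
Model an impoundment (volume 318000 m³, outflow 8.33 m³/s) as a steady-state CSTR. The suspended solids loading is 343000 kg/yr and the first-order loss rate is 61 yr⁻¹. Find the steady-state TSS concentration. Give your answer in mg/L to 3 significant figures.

1.22 mg/L

Outflow Q = 8.33 m³/s × 3.156e+07 s/yr = 2.629e+08 m³/yr.
Steady-state CSTR mass balance: W = Q·C + k·V·C, so C = W/(Q + kV).
Q + kV = 2.629e+08 + 61·318000 = 2.823e+08 m³/yr.
C = 343000/2.823e+08 = 0.001215 kg/m³ = 1.215 mg/L.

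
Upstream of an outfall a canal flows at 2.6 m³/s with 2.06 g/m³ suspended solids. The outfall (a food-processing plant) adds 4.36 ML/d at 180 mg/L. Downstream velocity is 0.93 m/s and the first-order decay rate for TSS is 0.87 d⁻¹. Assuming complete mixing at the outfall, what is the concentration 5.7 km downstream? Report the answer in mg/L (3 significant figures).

5.12 mg/L

4.36 ML/d = 0.05046 m³/s.
After complete mixing, C₀ = (0.05046·180 + 2.6·2.06) / 2.65 = 5.448 mg/L.
Travel time t = 5700 m / 0.93 m/s = 6129 s = 0.07094 d.
C = 5.448·exp(−0.87·0.07094) = 5.448·0.9401 = 5.122 mg/L.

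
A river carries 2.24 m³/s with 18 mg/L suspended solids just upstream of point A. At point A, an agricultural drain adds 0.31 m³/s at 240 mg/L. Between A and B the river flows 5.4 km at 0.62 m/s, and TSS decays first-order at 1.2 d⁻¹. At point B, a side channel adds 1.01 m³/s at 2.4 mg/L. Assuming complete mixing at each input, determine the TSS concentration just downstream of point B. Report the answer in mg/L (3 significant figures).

29.2 mg/L

After input A: C = (2.24·18 + 0.31·240) / 2.55 = 44.99 mg/L.
Over the 5.4 km reach to input B (t = 8710 s = 0.1008 d), decay gives C = 44.99·exp(−1.2·0.1008) = 39.86 mg/L.
After input B: C = (2.55·39.86 + 1.01·2.4) / 3.56 = 29.23 mg/L.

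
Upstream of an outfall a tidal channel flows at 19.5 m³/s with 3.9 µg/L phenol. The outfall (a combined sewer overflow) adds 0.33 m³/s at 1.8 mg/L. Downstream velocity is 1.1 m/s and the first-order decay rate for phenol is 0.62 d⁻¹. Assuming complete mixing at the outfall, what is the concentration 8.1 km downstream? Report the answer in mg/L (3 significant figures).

0.0321 mg/L

3.9 µg/L = 0.0039 mg/L.
After complete mixing, C₀ = (0.33·1.8 + 19.5·0.0039) / 19.83 = 0.03379 mg/L.
Travel time t = 8100 m / 1.1 m/s = 7364 s = 0.08523 d.
C = 0.03379·exp(−0.62·0.08523) = 0.03379·0.9485 = 0.03205 mg/L.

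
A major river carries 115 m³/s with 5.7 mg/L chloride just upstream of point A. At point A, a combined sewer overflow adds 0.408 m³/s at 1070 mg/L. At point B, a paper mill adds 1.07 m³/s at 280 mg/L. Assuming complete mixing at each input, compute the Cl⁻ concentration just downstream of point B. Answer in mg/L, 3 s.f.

After input A: C = (115·5.7 + 0.408·1070) / 115.4 = 9.463 mg/L.
After input B: C = (115.4·9.463 + 1.07·280) / 116.5 = 11.95 mg/L.

11.9 mg/L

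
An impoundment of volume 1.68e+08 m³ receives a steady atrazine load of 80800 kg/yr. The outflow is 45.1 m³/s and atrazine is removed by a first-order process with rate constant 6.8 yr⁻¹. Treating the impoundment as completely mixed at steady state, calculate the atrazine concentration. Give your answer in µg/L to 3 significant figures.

Outflow Q = 45.1 m³/s × 3.156e+07 s/yr = 1.423e+09 m³/yr.
Steady-state CSTR mass balance: W = Q·C + k·V·C, so C = W/(Q + kV).
Q + kV = 1.423e+09 + 6.8·1.68e+08 = 2.566e+09 m³/yr.
C = 80800/2.566e+09 = 3.149e-05 kg/m³ = 0.03149 mg/L = 31.49 µg/L.

31.5 µg/L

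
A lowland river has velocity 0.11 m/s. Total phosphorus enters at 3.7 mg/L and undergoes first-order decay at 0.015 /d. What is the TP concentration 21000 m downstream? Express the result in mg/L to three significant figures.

3.58 mg/L

Travel time t = 21000 m / 0.11 m/s = 2.1e+04/0.11 = 1.909e+05 s = 2.21 d.
First-order decay: C = 3.7·exp(−0.015·2.21) = 3.7·0.9674 = 3.579 mg/L.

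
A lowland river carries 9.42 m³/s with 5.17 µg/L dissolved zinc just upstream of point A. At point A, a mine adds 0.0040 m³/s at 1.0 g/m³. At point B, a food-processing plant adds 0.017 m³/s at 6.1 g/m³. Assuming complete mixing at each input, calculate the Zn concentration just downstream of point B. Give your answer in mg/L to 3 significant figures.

5.17 µg/L = 0.00517 mg/L.
After input A: C = (9.42·0.00517 + 0.004·1) / 9.424 = 0.005592 mg/L.
After input B: C = (9.424·0.005592 + 0.017·6.1) / 9.441 = 0.01657 mg/L.

0.0166 mg/L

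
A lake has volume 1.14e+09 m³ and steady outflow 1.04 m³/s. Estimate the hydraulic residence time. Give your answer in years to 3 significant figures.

Q = 1.04 m³/s × 3.156e+07 s/yr = 3.282e+07 m³/yr.
Hydraulic residence time τ = V/Q = 1.14e+09/3.282e+07 = 34.74 yr.

34.7 yr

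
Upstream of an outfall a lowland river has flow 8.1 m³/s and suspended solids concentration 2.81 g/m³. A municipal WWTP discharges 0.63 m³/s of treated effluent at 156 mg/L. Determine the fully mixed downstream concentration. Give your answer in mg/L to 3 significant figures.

13.9 mg/L

Conservation of mass across the mixing zone: C = (0.63·156 + 8.1·2.81) / (0.63 + 8.1) = 121/8.73 = 13.86 mg/L.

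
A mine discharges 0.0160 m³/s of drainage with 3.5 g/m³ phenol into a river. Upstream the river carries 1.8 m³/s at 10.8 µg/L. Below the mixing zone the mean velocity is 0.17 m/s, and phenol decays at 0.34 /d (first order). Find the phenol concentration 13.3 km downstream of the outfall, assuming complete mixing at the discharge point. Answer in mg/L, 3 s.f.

10.8 µg/L = 0.0108 mg/L.
After complete mixing, C₀ = (0.016·3.5 + 1.8·0.0108) / 1.816 = 0.04154 mg/L.
Travel time t = 1.33e+04 m / 0.17 m/s = 7.824e+04 s = 0.9055 d.
C = 0.04154·exp(−0.34·0.9055) = 0.04154·0.735 = 0.03053 mg/L.

0.0305 mg/L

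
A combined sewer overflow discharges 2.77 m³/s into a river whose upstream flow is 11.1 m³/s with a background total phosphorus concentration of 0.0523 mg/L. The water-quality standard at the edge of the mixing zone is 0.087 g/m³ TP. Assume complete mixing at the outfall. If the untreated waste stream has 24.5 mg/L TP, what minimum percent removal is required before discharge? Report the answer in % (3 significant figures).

99.1 %

Mass balance: 0.087·13.87 = 2.77·Cₑ + 11.1·0.0523.
Cₑ = (1.207 − 0.5805) / 2.77 = 0.2261 mg/L.
Required removal = 1 − 0.2261/24.5 = 99.08 %.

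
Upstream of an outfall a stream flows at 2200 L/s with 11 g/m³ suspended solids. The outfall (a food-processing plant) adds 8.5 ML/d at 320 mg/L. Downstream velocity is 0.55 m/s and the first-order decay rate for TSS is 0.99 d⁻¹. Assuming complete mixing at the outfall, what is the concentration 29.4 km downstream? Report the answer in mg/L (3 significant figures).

13.1 mg/L

8.5 ML/d = 0.09838 m³/s.
2200 L/s = 2.2 m³/s.
After complete mixing, C₀ = (0.09838·320 + 2.2·11) / 2.298 = 24.23 mg/L.
Travel time t = 2.94e+04 m / 0.55 m/s = 5.345e+04 s = 0.6187 d.
C = 24.23·exp(−0.99·0.6187) = 24.23·0.542 = 13.13 mg/L.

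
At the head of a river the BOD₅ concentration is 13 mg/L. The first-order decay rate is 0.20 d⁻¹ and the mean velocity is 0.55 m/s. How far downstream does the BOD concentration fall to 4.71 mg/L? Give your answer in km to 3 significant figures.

241 km

From C = C₀·e^(−kt), t = ln(C₀/C)/k = ln(13/4.71)/0.20 = 1.015/0.20 = 5.076 d.
Distance = v·t = 0.55 m/s × 4.386e+05 s = 2.412e+05 m = 241.2 km.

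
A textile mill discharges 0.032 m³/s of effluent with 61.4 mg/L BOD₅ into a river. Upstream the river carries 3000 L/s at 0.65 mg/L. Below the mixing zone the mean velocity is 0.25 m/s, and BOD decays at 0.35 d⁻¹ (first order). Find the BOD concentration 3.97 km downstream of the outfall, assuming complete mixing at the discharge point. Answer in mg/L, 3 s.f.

3000 L/s = 3 m³/s.
After complete mixing, C₀ = (0.032·61.4 + 3·0.65) / 3.032 = 1.291 mg/L.
Travel time t = 3970 m / 0.25 m/s = 1.588e+04 s = 0.1838 d.
C = 1.291·exp(−0.35·0.1838) = 1.291·0.9377 = 1.211 mg/L.

1.21 mg/L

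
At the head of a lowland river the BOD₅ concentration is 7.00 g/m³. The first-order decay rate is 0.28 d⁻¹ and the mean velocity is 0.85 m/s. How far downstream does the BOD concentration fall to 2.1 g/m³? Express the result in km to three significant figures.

316 km

From C = C₀·e^(−kt), t = ln(C₀/C)/k = ln(7.00/2.1)/0.28 = 1.204/0.28 = 4.3 d.
Distance = v·t = 0.85 m/s × 3.715e+05 s = 3.158e+05 m = 315.8 km.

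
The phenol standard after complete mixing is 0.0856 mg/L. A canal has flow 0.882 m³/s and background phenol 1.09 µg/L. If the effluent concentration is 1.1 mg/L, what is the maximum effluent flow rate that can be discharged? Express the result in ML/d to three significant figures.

1.09 µg/L = 0.00109 mg/L.
Mass balance at complete mixing: C_std·(Q_w + Q_r) = Q_w·C_e + Q_r·C_b.
Rearranging, Q_w = Q_r·(C_std − C_b)/(C_e − C_std) = 0.882·(0.0856 − 0.00109) / (1.1 − 0.0856) = 0.07348 m³/s.
= 6.349 ML/d.

6.35 ML/d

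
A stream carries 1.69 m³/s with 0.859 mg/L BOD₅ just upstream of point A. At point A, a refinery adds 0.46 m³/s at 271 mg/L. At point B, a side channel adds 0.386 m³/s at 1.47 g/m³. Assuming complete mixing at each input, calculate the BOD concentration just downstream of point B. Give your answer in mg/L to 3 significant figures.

After input A: C = (1.69·0.859 + 0.46·271) / 2.15 = 58.66 mg/L.
After input B: C = (2.15·58.66 + 0.386·1.47) / 2.536 = 49.95 mg/L.

50.0 mg/L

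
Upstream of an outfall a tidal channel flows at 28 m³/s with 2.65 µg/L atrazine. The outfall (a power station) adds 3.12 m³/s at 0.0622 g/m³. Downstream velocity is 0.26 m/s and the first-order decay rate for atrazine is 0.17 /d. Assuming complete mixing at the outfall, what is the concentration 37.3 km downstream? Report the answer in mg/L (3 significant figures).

0.00650 mg/L

2.65 µg/L = 0.00265 mg/L.
After complete mixing, C₀ = (3.12·0.0622 + 28·0.00265) / 31.12 = 0.00862 mg/L.
Travel time t = 3.73e+04 m / 0.26 m/s = 1.435e+05 s = 1.66 d.
C = 0.00862·exp(−0.17·1.66) = 0.00862·0.7541 = 0.0065 mg/L.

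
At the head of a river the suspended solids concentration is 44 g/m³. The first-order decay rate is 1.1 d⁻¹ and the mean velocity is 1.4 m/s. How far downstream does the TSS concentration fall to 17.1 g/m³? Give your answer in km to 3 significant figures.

From C = C₀·e^(−kt), t = ln(C₀/C)/k = ln(44/17.1)/1.1 = 0.9451/1.1 = 0.8592 d.
Distance = v·t = 1.4 m/s × 7.423e+04 s = 1.039e+05 m = 103.9 km.

104 km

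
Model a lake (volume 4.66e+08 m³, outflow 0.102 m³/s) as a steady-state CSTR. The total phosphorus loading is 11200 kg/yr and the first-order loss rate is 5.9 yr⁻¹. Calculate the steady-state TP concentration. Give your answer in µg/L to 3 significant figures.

4.07 µg/L

Outflow Q = 0.102 m³/s × 3.156e+07 s/yr = 3.219e+06 m³/yr.
Steady-state CSTR mass balance: W = Q·C + k·V·C, so C = W/(Q + kV).
Q + kV = 3.219e+06 + 5.9·4.66e+08 = 2.753e+09 m³/yr.
C = 11200/2.753e+09 = 4.069e-06 kg/m³ = 0.004069 mg/L = 4.069 µg/L.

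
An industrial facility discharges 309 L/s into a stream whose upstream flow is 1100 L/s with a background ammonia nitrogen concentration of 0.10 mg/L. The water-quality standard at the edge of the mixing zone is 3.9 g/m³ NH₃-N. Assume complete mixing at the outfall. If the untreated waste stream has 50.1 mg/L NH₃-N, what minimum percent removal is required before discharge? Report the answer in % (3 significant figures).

309 L/s = 0.309 m³/s.
1100 L/s = 1.1 m³/s.
Mass balance: 3.9·1.409 = 0.309·Cₑ + 1.1·0.1.
Cₑ = (5.495 − 0.11) / 0.309 = 17.43 mg/L.
Required removal = 1 − 17.43/50.1 = 65.21 %.

65.2 %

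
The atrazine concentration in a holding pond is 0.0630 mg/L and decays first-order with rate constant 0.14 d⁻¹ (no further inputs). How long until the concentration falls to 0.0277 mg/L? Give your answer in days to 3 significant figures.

t = ln(C₀/C)/k = ln(0.0630/0.0277)/0.14 = 0.8217/0.14 = 5.869 d.

5.87 d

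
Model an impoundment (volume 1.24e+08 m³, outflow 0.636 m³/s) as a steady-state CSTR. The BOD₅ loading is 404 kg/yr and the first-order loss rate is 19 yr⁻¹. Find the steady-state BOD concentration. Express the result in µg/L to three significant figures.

0.170 µg/L

Outflow Q = 0.636 m³/s × 3.156e+07 s/yr = 2.007e+07 m³/yr.
Steady-state CSTR mass balance: W = Q·C + k·V·C, so C = W/(Q + kV).
Q + kV = 2.007e+07 + 19·1.24e+08 = 2.376e+09 m³/yr.
C = 404/2.376e+09 = 1.7e-07 kg/m³ = 0.00017 mg/L = 0.17 µg/L.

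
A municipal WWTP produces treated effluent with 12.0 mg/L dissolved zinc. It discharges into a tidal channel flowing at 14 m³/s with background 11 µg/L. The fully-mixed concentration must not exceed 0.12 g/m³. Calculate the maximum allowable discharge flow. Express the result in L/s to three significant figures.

11 µg/L = 0.011 mg/L.
Mass balance at complete mixing: C_std·(Q_w + Q_r) = Q_w·C_e + Q_r·C_b.
Rearranging, Q_w = Q_r·(C_std − C_b)/(C_e − C_std) = 14·(0.12 − 0.011) / (12 − 0.12) = 0.1285 m³/s.
= 128.5 L/s.

128 L/s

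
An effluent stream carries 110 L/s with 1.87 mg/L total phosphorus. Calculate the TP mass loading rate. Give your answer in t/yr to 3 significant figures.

6.49 t/yr

110 L/s = 0.11 m³/s.
Mass flux = Q·C = 0.11 m³/s × 1.87 g/m³ = 0.2057 g/s.
= 0.2057 g/s × 31.56 = 6.491 t/yr.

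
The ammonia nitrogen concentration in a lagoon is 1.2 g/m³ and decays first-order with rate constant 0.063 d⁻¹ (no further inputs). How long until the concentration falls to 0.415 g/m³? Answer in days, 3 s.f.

t = ln(C₀/C)/k = ln(1.2/0.415)/0.063 = 1.062/0.063 = 16.85 d.

16.9 d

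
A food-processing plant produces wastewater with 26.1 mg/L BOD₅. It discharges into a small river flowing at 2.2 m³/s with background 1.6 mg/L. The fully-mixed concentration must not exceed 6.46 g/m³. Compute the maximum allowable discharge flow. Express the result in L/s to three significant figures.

Mass balance at complete mixing: C_std·(Q_w + Q_r) = Q_w·C_e + Q_r·C_b.
Rearranging, Q_w = Q_r·(C_std − C_b)/(C_e − C_std) = 2.2·(6.46 − 1.6) / (26.1 − 6.46) = 0.5444 m³/s.
= 544.4 L/s.

544 L/s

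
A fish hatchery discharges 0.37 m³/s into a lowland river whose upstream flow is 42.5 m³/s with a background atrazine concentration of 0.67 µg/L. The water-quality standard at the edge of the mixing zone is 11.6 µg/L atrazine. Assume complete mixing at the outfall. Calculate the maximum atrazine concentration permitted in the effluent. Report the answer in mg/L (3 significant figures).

0.67 µg/L = 0.00067 mg/L.
11.6 µg/L = 0.0116 mg/L.
Mass balance: 0.0116·42.87 = 0.37·Cₑ + 42.5·0.00067.
Cₑ = (0.4973 − 0.02848) / 0.37 = 1.267 mg/L.

1.27 mg/L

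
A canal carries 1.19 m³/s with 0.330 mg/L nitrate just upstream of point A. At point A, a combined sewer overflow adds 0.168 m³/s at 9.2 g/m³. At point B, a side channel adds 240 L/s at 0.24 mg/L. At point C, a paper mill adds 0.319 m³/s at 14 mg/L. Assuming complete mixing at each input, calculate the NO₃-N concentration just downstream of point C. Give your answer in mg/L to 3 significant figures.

After input A: C = (1.19·0.33 + 0.168·9.2) / 1.358 = 1.427 mg/L.
240 L/s = 0.24 m³/s.
After input B: C = (1.358·1.427 + 0.24·0.24) / 1.598 = 1.249 mg/L.
After input C: C = (1.598·1.249 + 0.319·14) / 1.917 = 3.371 mg/L.

3.37 mg/L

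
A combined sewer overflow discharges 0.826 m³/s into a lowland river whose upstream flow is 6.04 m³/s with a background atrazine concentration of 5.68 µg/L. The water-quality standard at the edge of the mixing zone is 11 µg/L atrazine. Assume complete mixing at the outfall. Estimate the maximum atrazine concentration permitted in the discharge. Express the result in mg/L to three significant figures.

5.68 µg/L = 0.00568 mg/L.
11 µg/L = 0.011 mg/L.
Mass balance: 0.011·6.866 = 0.826·Cₑ + 6.04·0.00568.
Cₑ = (0.07553 − 0.03431) / 0.826 = 0.0499 mg/L.

0.0499 mg/L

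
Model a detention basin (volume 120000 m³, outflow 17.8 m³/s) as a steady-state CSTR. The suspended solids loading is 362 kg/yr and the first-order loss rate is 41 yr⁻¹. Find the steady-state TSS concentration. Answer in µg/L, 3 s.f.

Outflow Q = 17.8 m³/s × 3.156e+07 s/yr = 5.617e+08 m³/yr.
Steady-state CSTR mass balance: W = Q·C + k·V·C, so C = W/(Q + kV).
Q + kV = 5.617e+08 + 41·120000 = 5.666e+08 m³/yr.
C = 362/5.666e+08 = 6.388e-07 kg/m³ = 0.0006388 mg/L = 0.6388 µg/L.

0.639 µg/L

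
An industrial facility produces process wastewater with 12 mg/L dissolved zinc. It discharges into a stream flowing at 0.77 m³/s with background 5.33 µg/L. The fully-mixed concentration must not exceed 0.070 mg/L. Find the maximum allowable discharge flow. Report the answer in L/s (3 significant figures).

5.33 µg/L = 0.00533 mg/L.
Mass balance at complete mixing: C_std·(Q_w + Q_r) = Q_w·C_e + Q_r·C_b.
Rearranging, Q_w = Q_r·(C_std − C_b)/(C_e − C_std) = 0.77·(0.07 − 0.00533) / (12 − 0.07) = 0.004174 m³/s.
= 4.174 L/s.

4.17 L/s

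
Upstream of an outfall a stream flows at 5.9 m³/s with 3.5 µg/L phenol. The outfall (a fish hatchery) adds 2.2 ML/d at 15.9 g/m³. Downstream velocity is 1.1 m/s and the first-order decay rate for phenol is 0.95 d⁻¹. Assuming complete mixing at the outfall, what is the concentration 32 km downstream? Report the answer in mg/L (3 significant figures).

0.0522 mg/L

2.2 ML/d = 0.02546 m³/s.
3.5 µg/L = 0.0035 mg/L.
After complete mixing, C₀ = (0.02546·15.9 + 5.9·0.0035) / 5.925 = 0.07181 mg/L.
Travel time t = 3.2e+04 m / 1.1 m/s = 2.909e+04 s = 0.3367 d.
C = 0.07181·exp(−0.95·0.3367) = 0.07181·0.7262 = 0.05215 mg/L.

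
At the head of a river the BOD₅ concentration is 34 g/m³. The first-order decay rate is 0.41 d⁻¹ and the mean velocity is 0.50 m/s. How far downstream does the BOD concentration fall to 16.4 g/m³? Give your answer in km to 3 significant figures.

76.8 km

From C = C₀·e^(−kt), t = ln(C₀/C)/k = ln(34/16.4)/0.41 = 0.7291/0.41 = 1.778 d.
Distance = v·t = 0.50 m/s × 1.536e+05 s = 7.682e+04 m = 76.82 km.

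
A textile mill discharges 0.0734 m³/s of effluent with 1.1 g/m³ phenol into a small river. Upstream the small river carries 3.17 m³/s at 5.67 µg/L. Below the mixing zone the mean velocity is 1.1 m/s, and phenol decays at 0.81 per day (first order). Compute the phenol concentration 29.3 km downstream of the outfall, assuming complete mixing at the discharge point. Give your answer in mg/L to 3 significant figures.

0.0237 mg/L

5.67 µg/L = 0.00567 mg/L.
After complete mixing, C₀ = (0.0734·1.1 + 3.17·0.00567) / 3.243 = 0.03044 mg/L.
Travel time t = 2.93e+04 m / 1.1 m/s = 2.664e+04 s = 0.3083 d.
C = 0.03044·exp(−0.81·0.3083) = 0.03044·0.779 = 0.02371 mg/L.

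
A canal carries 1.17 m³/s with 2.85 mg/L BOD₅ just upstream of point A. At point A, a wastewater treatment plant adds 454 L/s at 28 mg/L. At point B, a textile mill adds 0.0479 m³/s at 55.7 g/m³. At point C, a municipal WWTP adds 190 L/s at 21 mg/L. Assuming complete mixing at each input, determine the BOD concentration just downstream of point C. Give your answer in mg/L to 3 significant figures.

454 L/s = 0.454 m³/s.
After input A: C = (1.17·2.85 + 0.454·28) / 1.624 = 9.881 mg/L.
After input B: C = (1.624·9.881 + 0.0479·55.7) / 1.672 = 11.19 mg/L.
190 L/s = 0.19 m³/s.
After input C: C = (1.672·11.19 + 0.19·21) / 1.862 = 12.19 mg/L.

12.2 mg/L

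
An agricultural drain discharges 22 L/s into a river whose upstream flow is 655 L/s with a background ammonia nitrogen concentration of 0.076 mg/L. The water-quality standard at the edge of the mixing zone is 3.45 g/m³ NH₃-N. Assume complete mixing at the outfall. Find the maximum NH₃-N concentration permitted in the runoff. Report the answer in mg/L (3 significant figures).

22 L/s = 0.022 m³/s.
655 L/s = 0.655 m³/s.
Mass balance: 3.45·0.677 = 0.022·Cₑ + 0.655·0.076.
Cₑ = (2.336 − 0.04978) / 0.022 = 103.9 mg/L.

104 mg/L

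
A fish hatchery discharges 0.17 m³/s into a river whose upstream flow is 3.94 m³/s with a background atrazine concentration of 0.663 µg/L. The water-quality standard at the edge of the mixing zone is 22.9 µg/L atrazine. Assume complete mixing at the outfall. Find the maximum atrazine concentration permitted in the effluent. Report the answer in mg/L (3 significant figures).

0.663 µg/L = 0.000663 mg/L.
22.9 µg/L = 0.0229 mg/L.
Mass balance: 0.0229·4.11 = 0.17·Cₑ + 3.94·0.000663.
Cₑ = (0.09412 − 0.002612) / 0.17 = 0.5383 mg/L.

0.538 mg/L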